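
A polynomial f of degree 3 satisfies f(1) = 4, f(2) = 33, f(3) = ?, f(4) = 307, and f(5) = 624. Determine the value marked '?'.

On equispaced nodes a degree-3 polynomial has vanishing fourth forward difference, so
  f(1) - 4·f(2) + 6·f(3) - 4·f(4) + f(5) = 0.
Substituting the known values and solving for f(3):
  6·f(3) = 732
  f(3) = 122.

122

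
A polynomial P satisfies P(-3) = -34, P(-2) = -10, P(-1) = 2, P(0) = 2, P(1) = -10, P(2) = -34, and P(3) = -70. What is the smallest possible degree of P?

Forward differences of the values at u = -3, -2, -1, 0, 1, 2, 3:
  P  : -34  -10  2  2  -10  -34  -70
  Δ  : 24  12  0  -12  -24  -36
  Δ^2: -12  -12  -12  -12  -12
  Δ^3: 0  0  0  0
  Δ^4: 0  0  0
  Δ^5: 0  0
  Δ^6: 0
The second differences are constant (-12) and nonzero, while all higher differences vanish, so the minimal degree is 2.

2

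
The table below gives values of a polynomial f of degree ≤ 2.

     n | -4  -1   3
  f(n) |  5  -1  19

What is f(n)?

f(n) = n^2 + 3n + 1

Write f(n) = an^2 + bn + c. Substituting each data point gives a linear system:
  16a - 4b + c = 5
  a - b + c = -1
  9a + 3b + c = 19
Solving the system yields a = 1, b = 3, c = 1.
So f(n) = n² + 3n + 1.
Check: f(-4) = 5. ✓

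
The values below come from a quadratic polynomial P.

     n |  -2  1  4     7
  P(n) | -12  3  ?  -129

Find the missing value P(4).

The 3 known points determine the degree-2 polynomial uniquely.
Write P(n) = an^2 + bn + c. Substituting each data point gives a linear system:
  4a - 2b + c = -12
  a + b + c = 3
  49a + 7b + c = -129
Solving the system yields a = -3, b = 2, c = 4.
So P(n) = -3n^2 + 2n + 4.
Then P(4) = -36.

-36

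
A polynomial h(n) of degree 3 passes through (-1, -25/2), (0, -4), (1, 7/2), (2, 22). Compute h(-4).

Write h(n) = an^3 + bn^2 + cn + d. Substituting each data point gives a linear system:
  -a + b - c + d = -25/2
  d = -4
  a + b + c + d = 7/2
  8a + 4b + 2c + d = 22
Solving the system yields a = 2, b = -1/2, c = 6, d = -4.
So h(n) = 2n^3 - (1/2)n^2 + 6n - 4.
Then h(-4) = -164.

-164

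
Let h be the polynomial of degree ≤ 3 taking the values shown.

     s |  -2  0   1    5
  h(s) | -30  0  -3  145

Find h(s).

h(s) = 2s^3 - 4s^2 - s

Write h(s) = as^3 + bs^2 + cs + d. Substituting each data point gives a linear system:
  -8a + 4b - 2c + d = -30
  d = 0
  a + b + c + d = -3
  125a + 25b + 5c + d = 145
Solving the system yields a = 2, b = -4, c = -1, d = 0.
So h(s) = 2s³ - 4s² - s.
Check: h(5) = 145. ✓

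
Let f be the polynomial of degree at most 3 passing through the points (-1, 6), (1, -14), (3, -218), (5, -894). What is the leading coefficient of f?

-6

Write f(n) = an^3 + bn^2 + cn + d. Substituting each data point gives a linear system:
  -a + b - c + d = 6
  a + b + c + d = -14
  27a + 9b + 3c + d = -218
  125a + 25b + 5c + d = -894
Solving the system yields a = -6, b = -5, c = -4, d = 1.
So f(n) = -6n^3 - 5n^2 - 4n + 1.
The leading coefficient is -6.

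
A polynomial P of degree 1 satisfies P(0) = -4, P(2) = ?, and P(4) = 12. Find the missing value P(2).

4

The 2 known points determine the degree-1 polynomial uniquely.
Write P(t) = at + b. Substituting each data point gives a linear system:
  b = -4
  4a + b = 12
Solving the system yields a = 4, b = -4.
So P(t) = 4t - 4.
Then P(2) = 4.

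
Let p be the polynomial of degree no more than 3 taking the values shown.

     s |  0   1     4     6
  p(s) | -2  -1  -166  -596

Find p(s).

p(s) = -3s^3 + s^2 + 3s - 2

Using the Lagrange interpolation formula with nodes 0, 1, 4, 6:
  L_0(s) = (s - 1)(s - 4)(s - 6) / -24
  L_1(s) = s(s - 4)(s - 6) / 15
  L_2(s) = s(s - 1)(s - 6) / -24
  L_3(s) = s(s - 1)(s - 4) / 60
Then p(s) = -2·L_0(s) - 1·L_1(s) - 166·L_2(s) - 596·L_3(s).
Expanding and collecting terms gives p(s) = -3s^3 + s^2 + 3s - 2.
Check: p(6) = -596. ✓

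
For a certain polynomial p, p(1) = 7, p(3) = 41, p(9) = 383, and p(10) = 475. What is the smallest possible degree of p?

Divided differences on the nodes 1, 3, 9, 10:
  order 0: 7  41  383  475
  order 1: 17  57  92
  order 2: 5  5
  order 3: 0
The order-2 divided differences are all 5 (nonzero) and every higher order vanishes, so the data lies on a polynomial of degree exactly 2.

2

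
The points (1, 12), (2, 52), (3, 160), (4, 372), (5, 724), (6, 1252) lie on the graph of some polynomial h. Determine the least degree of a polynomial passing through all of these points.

3

Forward differences of the values at u = 1, 2, 3, 4, 5, 6:
  h  : 12  52  160  372  724  1252
  Δ  : 40  108  212  352  528
  Δ^2: 68  104  140  176
  Δ^3: 36  36  36
  Δ^4: 0  0
  Δ^5: 0
The third differences are constant (36) and nonzero, while all higher differences vanish, so the minimal degree is 3.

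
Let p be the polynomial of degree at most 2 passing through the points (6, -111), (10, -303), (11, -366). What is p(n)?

Write p(n) = an^2 + bn + c. Substituting each data point gives a linear system:
  36a + 6b + c = -111
  100a + 10b + c = -303
  121a + 11b + c = -366
Solving the system yields a = -3, b = 0, c = -3.
So p(n) = -3n^2 - 3.
Check: p(11) = -366. ✓

p(n) = -3n^2 - 3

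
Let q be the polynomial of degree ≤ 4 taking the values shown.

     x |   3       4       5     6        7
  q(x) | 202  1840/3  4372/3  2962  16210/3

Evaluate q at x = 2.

130/3

Using the Lagrange interpolation formula with nodes 3, 4, 5, 6, 7:
  L_0(x) = (x - 4)(x - 5)(x - 6)(x - 7) / 24
  L_1(x) = (x - 3)(x - 5)(x - 6)(x - 7) / -6
  L_2(x) = (x - 3)(x - 4)(x - 6)(x - 7) / 4
  L_3(x) = (x - 3)(x - 4)(x - 5)(x - 7) / -6
  L_4(x) = (x - 3)(x - 4)(x - 5)(x - 6) / 24
Then q(x) = 202·L_0(x) + 1840/3·L_1(x) + 4372/3·L_2(x) + 2962·L_3(x) + 16210/3·L_4(x).
Expanding and collecting terms gives q(x) = 2x^4 + 2x^3 - (5/3)x^2 - x + 4.
Evaluating at x = 2: q(2) = 130/3.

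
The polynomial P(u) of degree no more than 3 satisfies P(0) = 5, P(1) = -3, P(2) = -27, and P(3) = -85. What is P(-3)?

Using the Lagrange interpolation formula with nodes 0, 1, 2, 3:
  L_0(u) = (u - 1)(u - 2)(u - 3) / -6
  L_1(u) = u(u - 2)(u - 3) / 2
  L_2(u) = u(u - 1)(u - 3) / -2
  L_3(u) = u(u - 1)(u - 2) / 6
Then P(u) = 5·L_0(u) - 3·L_1(u) - 27·L_2(u) - 85·L_3(u).
Expanding and collecting terms gives P(u) = -3u³ + u² - 6u + 5.
Evaluating at u = -3: P(-3) = 113.

113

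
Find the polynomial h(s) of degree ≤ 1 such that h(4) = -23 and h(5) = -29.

h(s) = -6s + 1

Write h(s) = as + b. Substituting each data point gives a linear system:
  4a + b = -23
  5a + b = -29
Solving the system yields a = -6, b = 1.
So h(s) = -6s + 1.
Check: h(5) = -29. ✓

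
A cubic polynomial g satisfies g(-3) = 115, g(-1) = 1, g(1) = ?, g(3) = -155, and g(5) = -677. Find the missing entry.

On equispaced nodes a degree-3 polynomial has vanishing fourth forward difference, so
  g(-3) - 4·g(-1) + 6·g(1) - 4·g(3) + g(5) = 0.
Substituting the known values and solving for g(1):
  6·g(1) = -54
  g(1) = -9.

-9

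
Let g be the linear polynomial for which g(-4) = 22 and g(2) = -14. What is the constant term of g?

-2

Write g(s) = as + b. Substituting each data point gives a linear system:
  -4a + b = 22
  2a + b = -14
Solving the system yields a = -6, b = -2.
So g(s) = -6s - 2.
The constant term is -2.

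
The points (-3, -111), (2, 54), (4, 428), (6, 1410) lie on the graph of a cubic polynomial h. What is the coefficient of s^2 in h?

Write h(s) = as^3 + bs^2 + cs + d. Substituting each data point gives a linear system:
  -27a + 9b - 3c + d = -111
  8a + 4b + 2c + d = 54
  64a + 16b + 4c + d = 428
  216a + 36b + 6c + d = 1410
Solving the system yields a = 6, b = 4, c = -5, d = 0.
So h(s) = 6s³ + 4s² - 5s.
The coefficient of s^2 is 4.

4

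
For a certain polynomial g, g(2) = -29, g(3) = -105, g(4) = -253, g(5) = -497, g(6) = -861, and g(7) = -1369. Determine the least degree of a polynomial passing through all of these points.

3

Forward differences of the values at s = 2, 3, 4, 5, 6, 7:
  g  : -29  -105  -253  -497  -861  -1369
  Δ  : -76  -148  -244  -364  -508
  Δ^2: -72  -96  -120  -144
  Δ^3: -24  -24  -24
  Δ^4: 0  0
  Δ^5: 0
The third differences are constant (-24) and nonzero, while all higher differences vanish, so the minimal degree is 3.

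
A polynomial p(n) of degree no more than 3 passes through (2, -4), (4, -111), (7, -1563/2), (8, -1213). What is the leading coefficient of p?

-3

Write p(n) = an^3 + bn^2 + cn + d. Substituting each data point gives a linear system:
  8a + 4b + 2c + d = -4
  64a + 16b + 4c + d = -111
  343a + 49b + 7c + d = -1563/2
  512a + 64b + 8c + d = -1213
Solving the system yields a = -3, b = 5, c = 1/2, d = -1.
So p(n) = -3n^3 + 5n^2 + (1/2)n - 1.
The leading coefficient is -3.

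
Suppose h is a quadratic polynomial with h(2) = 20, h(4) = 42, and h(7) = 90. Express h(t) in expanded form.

h(t) = t^2 + 5t + 6

Write h(t) = at^2 + bt + c. Substituting each data point gives a linear system:
  4a + 2b + c = 20
  16a + 4b + c = 42
  49a + 7b + c = 90
Solving the system yields a = 1, b = 5, c = 6.
So h(t) = t^2 + 5t + 6.
Check: h(4) = 42. ✓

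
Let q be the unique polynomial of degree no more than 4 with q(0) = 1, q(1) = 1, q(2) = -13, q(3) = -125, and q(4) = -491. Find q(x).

Using the Lagrange interpolation formula with nodes 0, 1, 2, 3, 4:
  L_0(x) = (x - 1)(x - 2)(x - 3)(x - 4) / 24
  L_1(x) = x(x - 2)(x - 3)(x - 4) / -6
  L_2(x) = x(x - 1)(x - 3)(x - 4) / 4
  L_3(x) = x(x - 1)(x - 2)(x - 4) / -6
  L_4(x) = x(x - 1)(x - 2)(x - 3) / 24
Then q(x) = 1·L_0(x) + 1·L_1(x) - 13·L_2(x) - 125·L_3(x) - 491·L_4(x).
Expanding and collecting terms gives q(x) = -3x⁴ + 4x³ + 2x² - 3x + 1.
Check: q(1) = 1. ✓

q(x) = -3x^4 + 4x^3 + 2x^2 - 3x + 1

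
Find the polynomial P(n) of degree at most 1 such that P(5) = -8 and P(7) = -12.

P(n) = -2n + 2

Write P(n) = an + b. Substituting each data point gives a linear system:
  5a + b = -8
  7a + b = -12
Solving the system yields a = -2, b = 2.
So P(n) = -2n + 2.
Check: P(5) = -8. ✓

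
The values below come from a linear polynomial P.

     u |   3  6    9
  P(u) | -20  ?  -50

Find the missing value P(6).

-35

The 2 known points determine the degree-1 polynomial uniquely.
Write P(u) = au + b. Substituting each data point gives a linear system:
  3a + b = -20
  9a + b = -50
Solving the system yields a = -5, b = -5.
So P(u) = -5u - 5.
Then P(6) = -35.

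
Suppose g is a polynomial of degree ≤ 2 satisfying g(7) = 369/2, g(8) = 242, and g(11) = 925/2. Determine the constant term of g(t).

6

Write g(t) = at^2 + bt + c. Substituting each data point gives a linear system:
  49a + 7b + c = 369/2
  64a + 8b + c = 242
  121a + 11b + c = 925/2
Solving the system yields a = 4, b = -5/2, c = 6.
So g(t) = 4t^2 - (5/2)t + 6.
The constant term is 6.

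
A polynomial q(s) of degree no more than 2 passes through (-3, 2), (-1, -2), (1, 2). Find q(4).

23

Write q(s) = as^2 + bs + c. Substituting each data point gives a linear system:
  9a - 3b + c = 2
  a - b + c = -2
  a + b + c = 2
Solving the system yields a = 1, b = 2, c = -1.
So q(s) = s² + 2s - 1.
Then q(4) = 23.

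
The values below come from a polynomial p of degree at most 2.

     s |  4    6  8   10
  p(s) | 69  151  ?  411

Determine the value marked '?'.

265

The 3 known points determine the degree-2 polynomial uniquely.
Write p(s) = as^2 + bs + c. Substituting each data point gives a linear system:
  16a + 4b + c = 69
  36a + 6b + c = 151
  100a + 10b + c = 411
Solving the system yields a = 4, b = 1, c = 1.
So p(s) = 4s^2 + s + 1.
Then p(8) = 265.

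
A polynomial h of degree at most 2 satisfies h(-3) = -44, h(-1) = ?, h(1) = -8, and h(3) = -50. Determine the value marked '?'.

The 3 known points determine the degree-2 polynomial uniquely.
Write h(t) = at^2 + bt + c. Substituting each data point gives a linear system:
  9a - 3b + c = -44
  a + b + c = -8
  9a + 3b + c = -50
Solving the system yields a = -5, b = -1, c = -2.
So h(t) = -5t^2 - t - 2.
Then h(-1) = -6.

-6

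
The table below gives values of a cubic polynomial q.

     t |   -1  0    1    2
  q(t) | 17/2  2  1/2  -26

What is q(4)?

-274

Write q(t) = at^3 + bt^2 + ct + d. Substituting each data point gives a linear system:
  -a + b - c + d = 17/2
  d = 2
  a + b + c + d = 1/2
  8a + 4b + 2c + d = -26
Solving the system yields a = -5, b = 5/2, c = 1, d = 2.
So q(t) = -5t³ + (5/2)t² + t + 2.
Then q(4) = -274.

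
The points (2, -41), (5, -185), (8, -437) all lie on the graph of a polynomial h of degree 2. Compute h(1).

Write h(x) = ax^2 + bx + c. Substituting each data point gives a linear system:
  4a + 2b + c = -41
  25a + 5b + c = -185
  64a + 8b + c = -437
Solving the system yields a = -6, b = -6, c = -5.
So h(x) = -6x² - 6x - 5.
Then h(1) = -17.

-17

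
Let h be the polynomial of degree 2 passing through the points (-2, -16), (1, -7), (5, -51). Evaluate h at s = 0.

Using the Lagrange interpolation formula with nodes -2, 1, 5:
  L_0(s) = (s - 1)(s - 5) / 21
  L_1(s) = (s + 2)(s - 5) / -12
  L_2(s) = (s + 2)(s - 1) / 28
Then h(s) = -16·L_0(s) - 7·L_1(s) - 51·L_2(s).
Expanding and collecting terms gives h(s) = -2s^2 + s - 6.
Evaluating at s = 0: h(0) = -6.

-6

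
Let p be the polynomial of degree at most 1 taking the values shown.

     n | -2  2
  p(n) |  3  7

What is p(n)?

Using the Lagrange interpolation formula with nodes -2, 2:
  L_0(n) = (n - 2) / -4
  L_1(n) = (n + 2) / 4
Then p(n) = 3·L_0(n) + 7·L_1(n).
Expanding and collecting terms gives p(n) = n + 5.
Check: p(-2) = 3. ✓

p(n) = n + 5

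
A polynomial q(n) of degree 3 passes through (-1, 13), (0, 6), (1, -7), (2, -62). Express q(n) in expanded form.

Write q(n) = an^3 + bn^2 + cn + d. Substituting each data point gives a linear system:
  -a + b - c + d = 13
  d = 6
  a + b + c + d = -7
  8a + 4b + 2c + d = -62
Solving the system yields a = -6, b = -3, c = -4, d = 6.
So q(n) = -6n^3 - 3n^2 - 4n + 6.
Check: q(1) = -7. ✓

q(n) = -6n^3 - 3n^2 - 4n + 6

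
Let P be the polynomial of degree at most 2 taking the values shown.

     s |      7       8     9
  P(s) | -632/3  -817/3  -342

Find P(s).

Write P(s) = as^2 + bs + c. Substituting each data point gives a linear system:
  49a + 7b + c = -632/3
  64a + 8b + c = -817/3
  81a + 9b + c = -342
Solving the system yields a = -4, b = -5/3, c = -3.
So P(s) = -4s^2 - (5/3)s - 3.
Check: P(9) = -342. ✓

P(s) = -4s^2 - (5/3)s - 3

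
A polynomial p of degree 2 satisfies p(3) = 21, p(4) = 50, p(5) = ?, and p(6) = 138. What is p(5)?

The 3 known points determine the degree-2 polynomial uniquely.
Write p(n) = an^2 + bn + c. Substituting each data point gives a linear system:
  9a + 3b + c = 21
  16a + 4b + c = 50
  36a + 6b + c = 138
Solving the system yields a = 5, b = -6, c = -6.
So p(n) = 5n² - 6n - 6.
Then p(5) = 89.

89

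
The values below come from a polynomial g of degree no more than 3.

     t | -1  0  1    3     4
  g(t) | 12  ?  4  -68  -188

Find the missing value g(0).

The 4 known points determine the degree-3 polynomial uniquely.
Write g(t) = at^3 + bt^2 + ct + d. Substituting each data point gives a linear system:
  -a + b - c + d = 12
  a + b + c + d = 4
  27a + 9b + 3c + d = -68
  64a + 16b + 4c + d = -188
Solving the system yields a = -4, b = 4, c = 0, d = 4.
So g(t) = -4t^3 + 4t^2 + 4.
Then g(0) = 4.

4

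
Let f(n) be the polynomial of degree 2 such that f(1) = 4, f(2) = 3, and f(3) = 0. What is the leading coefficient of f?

-1

Write f(n) = an^2 + bn + c. Substituting each data point gives a linear system:
  a + b + c = 4
  4a + 2b + c = 3
  9a + 3b + c = 0
Solving the system yields a = -1, b = 2, c = 3.
So f(n) = -n² + 2n + 3.
The leading coefficient is -1.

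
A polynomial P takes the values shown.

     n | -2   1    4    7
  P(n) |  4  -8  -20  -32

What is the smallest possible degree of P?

Forward differences of the values at n = -2, 1, 4, 7:
  P  : 4  -8  -20  -32
  Δ  : -12  -12  -12
  Δ^2: 0  0
  Δ^3: 0
The first differences are constant (-12) and nonzero, while all higher differences vanish, so the minimal degree is 1.

1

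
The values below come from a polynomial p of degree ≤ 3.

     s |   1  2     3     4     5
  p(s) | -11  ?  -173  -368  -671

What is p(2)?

-62

On equispaced nodes a degree-3 polynomial has vanishing fourth forward difference, so
  p(1) - 4·p(2) + 6·p(3) - 4·p(4) + p(5) = 0.
Substituting the known values and solving for p(2):
  -4·p(2) = 248
  p(2) = -62.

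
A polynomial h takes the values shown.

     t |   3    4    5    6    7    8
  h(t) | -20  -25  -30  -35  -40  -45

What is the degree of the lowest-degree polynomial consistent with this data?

Forward differences of the values at t = 3, 4, 5, 6, 7, 8:
  h  : -20  -25  -30  -35  -40  -45
  Δ  : -5  -5  -5  -5  -5
  Δ^2: 0  0  0  0
  Δ^3: 0  0  0
  Δ^4: 0  0
  Δ^5: 0
The first differences are constant (-5) and nonzero, while all higher differences vanish, so the minimal degree is 1.

1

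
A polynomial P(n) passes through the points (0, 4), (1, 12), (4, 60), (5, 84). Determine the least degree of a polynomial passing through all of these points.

2

Divided differences on the nodes 0, 1, 4, 5:
  order 0: 4  12  60  84
  order 1: 8  16  24
  order 2: 2  2
  order 3: 0
The order-2 divided differences are all 2 (nonzero) and every higher order vanishes, so the data lies on a polynomial of degree exactly 2.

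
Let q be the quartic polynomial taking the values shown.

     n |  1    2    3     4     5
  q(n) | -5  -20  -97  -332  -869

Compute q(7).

Using the Lagrange interpolation formula with nodes 1, 2, 3, 4, 5:
  L_0(n) = (n - 2)(n - 3)(n - 4)(n - 5) / 24
  L_1(n) = (n - 1)(n - 3)(n - 4)(n - 5) / -6
  L_2(n) = (n - 1)(n - 2)(n - 4)(n - 5) / 4
  L_3(n) = (n - 1)(n - 2)(n - 3)(n - 5) / -6
  L_4(n) = (n - 1)(n - 2)(n - 3)(n - 4) / 24
Then q(n) = -5·L_0(n) - 20·L_1(n) - 97·L_2(n) - 332·L_3(n) - 869·L_4(n).
Expanding and collecting terms gives q(n) = -2n^4 + 4n^3 - 5n^2 + 2n - 4.
Evaluating at n = 7: q(7) = -3665.

-3665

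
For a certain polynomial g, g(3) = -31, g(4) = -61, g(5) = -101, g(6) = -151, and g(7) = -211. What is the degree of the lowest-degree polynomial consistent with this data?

2

Forward differences of the values at x = 3, 4, 5, 6, 7:
  g  : -31  -61  -101  -151  -211
  Δ  : -30  -40  -50  -60
  Δ^2: -10  -10  -10
  Δ^3: 0  0
  Δ^4: 0
The second differences are constant (-10) and nonzero, while all higher differences vanish, so the minimal degree is 2.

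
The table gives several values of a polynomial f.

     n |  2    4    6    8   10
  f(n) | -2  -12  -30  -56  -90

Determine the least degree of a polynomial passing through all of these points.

Forward differences of the values at n = 2, 4, 6, 8, 10:
  f  : -2  -12  -30  -56  -90
  Δ  : -10  -18  -26  -34
  Δ^2: -8  -8  -8
  Δ^3: 0  0
  Δ^4: 0
The second differences are constant (-8) and nonzero, while all higher differences vanish, so the minimal degree is 2.

2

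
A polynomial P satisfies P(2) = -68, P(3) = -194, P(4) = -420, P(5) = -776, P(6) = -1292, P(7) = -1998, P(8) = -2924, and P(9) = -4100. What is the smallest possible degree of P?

Forward differences of the values at s = 2, 3, 4, 5, 6, 7, 8, 9:
  P  : -68  -194  -420  -776  -1292  -1998  -2924  -4100
  Δ  : -126  -226  -356  -516  -706  -926  -1176
  Δ^2: -100  -130  -160  -190  -220  -250
  Δ^3: -30  -30  -30  -30  -30
  Δ^4: 0  0  0  0
  Δ^5: 0  0  0
  Δ^6: 0  0
  Δ^7: 0
The third differences are constant (-30) and nonzero, while all higher differences vanish, so the minimal degree is 3.

3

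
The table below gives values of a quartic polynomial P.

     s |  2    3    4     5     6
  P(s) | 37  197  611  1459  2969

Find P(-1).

1

Write P(s) = as^4 + bs^3 + cs^2 + ds + e. Substituting each data point gives a linear system:
  16a + 8b + 4c + 2d + e = 37
  81a + 27b + 9c + 3d + e = 197
  256a + 64b + 16c + 4d + e = 611
  625a + 125b + 25c + 5d + e = 1459
  1296a + 216b + 36c + 6d + e = 2969
Solving the system yields a = 2, b = 2, c = -1, d = -3, e = -1.
So P(s) = 2s⁴ + 2s³ - s² - 3s - 1.
Then P(-1) = 1.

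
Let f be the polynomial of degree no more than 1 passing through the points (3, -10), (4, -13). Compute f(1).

-4

Using the Lagrange interpolation formula with nodes 3, 4:
  L_0(u) = (u - 4) / -1
  L_1(u) = (u - 3) / 1
Then f(u) = -10·L_0(u) - 13·L_1(u).
Expanding and collecting terms gives f(u) = -3u - 1.
Evaluating at u = 1: f(1) = -4.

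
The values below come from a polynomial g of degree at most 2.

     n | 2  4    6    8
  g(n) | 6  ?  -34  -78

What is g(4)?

The 3 known points determine the degree-2 polynomial uniquely.
Write g(n) = an^2 + bn + c. Substituting each data point gives a linear system:
  4a + 2b + c = 6
  36a + 6b + c = -34
  64a + 8b + c = -78
Solving the system yields a = -2, b = 6, c = 2.
So g(n) = -2n² + 6n + 2.
Then g(4) = -6.

-6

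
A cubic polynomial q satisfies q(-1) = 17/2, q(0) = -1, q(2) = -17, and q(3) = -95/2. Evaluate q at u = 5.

-427/2

Using the Lagrange interpolation formula with nodes -1, 0, 2, 3:
  L_0(u) = u(u - 2)(u - 3) / -12
  L_1(u) = (u + 1)(u - 2)(u - 3) / 6
  L_2(u) = (u + 1)u(u - 3) / -6
  L_3(u) = (u + 1)u(u - 2) / 12
Then q(u) = 17/2·L_0(u) - 1·L_1(u) - 17·L_2(u) - 95/2·L_3(u).
Expanding and collecting terms gives q(u) = -2u^3 + (5/2)u^2 - 5u - 1.
Evaluating at u = 5: q(5) = -427/2.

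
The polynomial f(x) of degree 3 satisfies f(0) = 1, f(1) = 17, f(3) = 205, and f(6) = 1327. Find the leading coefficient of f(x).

5

Write f(x) = ax^3 + bx^2 + cx + d. Substituting each data point gives a linear system:
  d = 1
  a + b + c + d = 17
  27a + 9b + 3c + d = 205
  216a + 36b + 6c + d = 1327
Solving the system yields a = 5, b = 6, c = 5, d = 1.
So f(x) = 5x^3 + 6x^2 + 5x + 1.
The leading coefficient is 5.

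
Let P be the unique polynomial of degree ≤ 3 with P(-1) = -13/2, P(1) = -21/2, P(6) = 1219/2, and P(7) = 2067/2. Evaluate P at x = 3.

67/2

Write P(x) = ax^3 + bx^2 + cx + d. Substituting each data point gives a linear system:
  -a + b - c + d = -13/2
  a + b + c + d = -21/2
  216a + 36b + 6c + d = 1219/2
  343a + 49b + 7c + d = 2067/2
Solving the system yields a = 4, b = -6, c = -6, d = -5/2.
So P(x) = 4x^3 - 6x^2 - 6x - 5/2.
Then P(3) = 67/2.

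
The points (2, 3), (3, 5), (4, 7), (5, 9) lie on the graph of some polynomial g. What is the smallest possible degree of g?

Forward differences of the values at t = 2, 3, 4, 5:
  g  : 3  5  7  9
  Δ  : 2  2  2
  Δ^2: 0  0
  Δ^3: 0
The first differences are constant (2) and nonzero, while all higher differences vanish, so the minimal degree is 1.

1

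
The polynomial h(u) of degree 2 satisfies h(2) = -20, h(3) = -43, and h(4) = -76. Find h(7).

-235

Write h(u) = au^2 + bu + c. Substituting each data point gives a linear system:
  4a + 2b + c = -20
  9a + 3b + c = -43
  16a + 4b + c = -76
Solving the system yields a = -5, b = 2, c = -4.
So h(u) = -5u² + 2u - 4.
Then h(7) = -235.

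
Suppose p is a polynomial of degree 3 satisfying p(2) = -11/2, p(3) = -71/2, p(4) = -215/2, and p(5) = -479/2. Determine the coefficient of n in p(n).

-3

Write p(n) = an^3 + bn^2 + cn + d. Substituting each data point gives a linear system:
  8a + 4b + 2c + d = -11/2
  27a + 9b + 3c + d = -71/2
  64a + 16b + 4c + d = -215/2
  125a + 25b + 5c + d = -479/2
Solving the system yields a = -3, b = 6, c = -3, d = 1/2.
So p(n) = -3n^3 + 6n^2 - 3n + 1/2.
The coefficient of n is -3.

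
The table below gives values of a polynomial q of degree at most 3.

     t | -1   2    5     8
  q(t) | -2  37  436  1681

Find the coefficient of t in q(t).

Write q(t) = at^3 + bt^2 + ct + d. Substituting each data point gives a linear system:
  -a + b - c + d = -2
  8a + 4b + 2c + d = 37
  125a + 25b + 5c + d = 436
  512a + 64b + 8c + d = 1681
Solving the system yields a = 3, b = 2, c = 2, d = 1.
So q(t) = 3t³ + 2t² + 2t + 1.
The coefficient of t is 2.

2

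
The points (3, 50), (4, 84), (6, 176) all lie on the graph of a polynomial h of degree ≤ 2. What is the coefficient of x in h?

Write h(x) = ax^2 + bx + c. Substituting each data point gives a linear system:
  9a + 3b + c = 50
  16a + 4b + c = 84
  36a + 6b + c = 176
Solving the system yields a = 4, b = 6, c = -4.
So h(x) = 4x^2 + 6x - 4.
The coefficient of x is 6.

6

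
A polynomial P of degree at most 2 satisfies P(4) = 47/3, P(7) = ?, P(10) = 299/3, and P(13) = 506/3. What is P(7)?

146/3

On equispaced nodes a degree-2 polynomial has vanishing third forward difference, so
  - P(4) + 3·P(7) - 3·P(10) + P(13) = 0.
Substituting the known values and solving for P(7):
  3·P(7) = 146
  P(7) = 146/3.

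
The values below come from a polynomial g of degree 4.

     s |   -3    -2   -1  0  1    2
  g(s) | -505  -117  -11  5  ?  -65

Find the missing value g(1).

3

On equispaced nodes a degree-4 polynomial has vanishing fifth forward difference, so
  - g(-3) + 5·g(-2) - 10·g(-1) + 10·g(0) - 5·g(1) + g(2) = 0.
Substituting the known values and solving for g(1):
  -5·g(1) = -15
  g(1) = 3.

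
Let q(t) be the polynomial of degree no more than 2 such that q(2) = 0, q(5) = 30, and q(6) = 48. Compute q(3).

6

Using the Lagrange interpolation formula with nodes 2, 5, 6:
  L_0(t) = (t - 5)(t - 6) / 12
  L_1(t) = (t - 2)(t - 6) / -3
  L_2(t) = (t - 2)(t - 5) / 4
Then q(t) = 0·L_0(t) + 30·L_1(t) + 48·L_2(t).
Expanding and collecting terms gives q(t) = 2t^2 - 4t.
Evaluating at t = 3: q(3) = 6.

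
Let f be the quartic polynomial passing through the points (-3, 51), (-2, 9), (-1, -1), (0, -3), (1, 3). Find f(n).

Write f(n) = an^4 + bn^3 + cn^2 + dn + e. Substituting each data point gives a linear system:
  81a - 27b + 9c - 3d + e = 51
  16a - 8b + 4c - 2d + e = 9
  a - b + c - d + e = -1
  e = -3
  a + b + c + d + e = 3
Solving the system yields a = 1, b = 2, c = 3, d = 0, e = -3.
So f(n) = n^4 + 2n^3 + 3n^2 - 3.
Check: f(-2) = 9. ✓

f(n) = n^4 + 2n^3 + 3n^2 - 3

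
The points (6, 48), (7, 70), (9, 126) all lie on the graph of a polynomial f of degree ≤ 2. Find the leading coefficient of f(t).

2

Write f(t) = at^2 + bt + c. Substituting each data point gives a linear system:
  36a + 6b + c = 48
  49a + 7b + c = 70
  81a + 9b + c = 126
Solving the system yields a = 2, b = -4, c = 0.
So f(t) = 2t^2 - 4t.
The leading coefficient is 2.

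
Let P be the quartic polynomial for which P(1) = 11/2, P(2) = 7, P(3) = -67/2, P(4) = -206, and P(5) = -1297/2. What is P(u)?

P(u) = -2u^4 + 5u^3 - u^2 - (1/2)u + 4

Write P(u) = au^4 + bu^3 + cu^2 + du + e. Substituting each data point gives a linear system:
  a + b + c + d + e = 11/2
  16a + 8b + 4c + 2d + e = 7
  81a + 27b + 9c + 3d + e = -67/2
  256a + 64b + 16c + 4d + e = -206
  625a + 125b + 25c + 5d + e = -1297/2
Solving the system yields a = -2, b = 5, c = -1, d = -1/2, e = 4.
So P(u) = -2u^4 + 5u^3 - u^2 - (1/2)u + 4.
Check: P(3) = -67/2. ✓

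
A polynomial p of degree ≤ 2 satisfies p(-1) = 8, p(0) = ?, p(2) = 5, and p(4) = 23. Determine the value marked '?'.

3

The 3 known points determine the degree-2 polynomial uniquely.
Write p(n) = an^2 + bn + c. Substituting each data point gives a linear system:
  a - b + c = 8
  4a + 2b + c = 5
  16a + 4b + c = 23
Solving the system yields a = 2, b = -3, c = 3.
So p(n) = 2n^2 - 3n + 3.
Then p(0) = 3.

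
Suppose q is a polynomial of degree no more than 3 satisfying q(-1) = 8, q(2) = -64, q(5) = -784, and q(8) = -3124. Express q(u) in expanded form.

q(u) = -6u^3 - 6u - 4

Using the Lagrange interpolation formula with nodes -1, 2, 5, 8:
  L_0(u) = (u - 2)(u - 5)(u - 8) / -162
  L_1(u) = (u + 1)(u - 5)(u - 8) / 54
  L_2(u) = (u + 1)(u - 2)(u - 8) / -54
  L_3(u) = (u + 1)(u - 2)(u - 5) / 162
Then q(u) = 8·L_0(u) - 64·L_1(u) - 784·L_2(u) - 3124·L_3(u).
Expanding and collecting terms gives q(u) = -6u³ - 6u - 4.
Check: q(8) = -3124. ✓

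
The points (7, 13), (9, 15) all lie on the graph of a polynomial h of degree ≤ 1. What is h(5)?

Using the Lagrange interpolation formula with nodes 7, 9:
  L_0(t) = (t - 9) / -2
  L_1(t) = (t - 7) / 2
Then h(t) = 13·L_0(t) + 15·L_1(t).
Expanding and collecting terms gives h(t) = t + 6.
Evaluating at t = 5: h(5) = 11.

11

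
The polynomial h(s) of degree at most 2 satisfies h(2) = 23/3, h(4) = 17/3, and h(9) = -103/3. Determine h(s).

Using the Lagrange interpolation formula with nodes 2, 4, 9:
  L_0(s) = (s - 4)(s - 9) / 14
  L_1(s) = (s - 2)(s - 9) / -10
  L_2(s) = (s - 2)(s - 4) / 35
Then h(s) = 23/3·L_0(s) + 17/3·L_1(s) - 103/3·L_2(s).
Expanding and collecting terms gives h(s) = -s^2 + 5s + 5/3.
Check: h(2) = 23/3. ✓

h(s) = -s^2 + 5s + 5/3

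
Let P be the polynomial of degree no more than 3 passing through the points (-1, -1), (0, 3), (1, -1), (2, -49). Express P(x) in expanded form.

Write P(x) = ax^3 + bx^2 + cx + d. Substituting each data point gives a linear system:
  -a + b - c + d = -1
  d = 3
  a + b + c + d = -1
  8a + 4b + 2c + d = -49
Solving the system yields a = -6, b = -4, c = 6, d = 3.
So P(x) = -6x³ - 4x² + 6x + 3.
Check: P(-1) = -1. ✓

P(x) = -6x^3 - 4x^2 + 6x + 3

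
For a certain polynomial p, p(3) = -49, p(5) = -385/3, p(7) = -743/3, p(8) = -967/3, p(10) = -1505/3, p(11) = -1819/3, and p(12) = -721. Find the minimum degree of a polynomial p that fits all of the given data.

2

Divided differences on the nodes 3, 5, 7, 8, 10, 11, 12:
  order 0: -49  -385/3  -743/3  -967/3  -1505/3  -1819/3  -721
  order 1: -119/3  -179/3  -224/3  -269/3  -314/3  -344/3
  order 2: -5  -5  -5  -5  -5
  order 3: 0  0  0  0
  order 4: 0  0  0
  order 5: 0  0
  order 6: 0
The order-2 divided differences are all -5 (nonzero) and every higher order vanishes, so the data lies on a polynomial of degree exactly 2.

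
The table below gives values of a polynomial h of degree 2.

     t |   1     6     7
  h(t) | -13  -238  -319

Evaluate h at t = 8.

-412

Write h(t) = at^2 + bt + c. Substituting each data point gives a linear system:
  a + b + c = -13
  36a + 6b + c = -238
  49a + 7b + c = -319
Solving the system yields a = -6, b = -3, c = -4.
So h(t) = -6t^2 - 3t - 4.
Then h(8) = -412.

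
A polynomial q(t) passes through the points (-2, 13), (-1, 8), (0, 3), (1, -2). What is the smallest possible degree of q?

1

Forward differences of the values at t = -2, -1, 0, 1:
  q  : 13  8  3  -2
  Δ  : -5  -5  -5
  Δ^2: 0  0
  Δ^3: 0
The first differences are constant (-5) and nonzero, while all higher differences vanish, so the minimal degree is 1.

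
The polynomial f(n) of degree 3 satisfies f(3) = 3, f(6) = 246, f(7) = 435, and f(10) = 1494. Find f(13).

3543

Using the Lagrange interpolation formula with nodes 3, 6, 7, 10:
  L_0(n) = (n - 6)(n - 7)(n - 10) / -84
  L_1(n) = (n - 3)(n - 7)(n - 10) / 12
  L_2(n) = (n - 3)(n - 6)(n - 10) / -12
  L_3(n) = (n - 3)(n - 6)(n - 7) / 84
Then f(n) = 3·L_0(n) + 246·L_1(n) + 435·L_2(n) + 1494·L_3(n).
Expanding and collecting terms gives f(n) = 2n³ - 5n² - 6.
Evaluating at n = 13: f(13) = 3543.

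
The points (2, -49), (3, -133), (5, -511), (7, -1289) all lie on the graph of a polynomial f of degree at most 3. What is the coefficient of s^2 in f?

Write f(s) = as^3 + bs^2 + cs + d. Substituting each data point gives a linear system:
  8a + 4b + 2c + d = -49
  27a + 9b + 3c + d = -133
  125a + 25b + 5c + d = -511
  343a + 49b + 7c + d = -1289
Solving the system yields a = -3, b = -5, c = -2, d = -1.
So f(s) = -3s^3 - 5s^2 - 2s - 1.
The coefficient of s^2 is -5.

-5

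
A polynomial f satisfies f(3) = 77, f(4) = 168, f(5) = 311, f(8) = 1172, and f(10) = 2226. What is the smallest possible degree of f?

3

Divided differences on the nodes 3, 4, 5, 8, 10:
  order 0: 77  168  311  1172  2226
  order 1: 91  143  287  527
  order 2: 26  36  48
  order 3: 2  2
  order 4: 0
The order-3 divided differences are all 2 (nonzero) and every higher order vanishes, so the data lies on a polynomial of degree exactly 3.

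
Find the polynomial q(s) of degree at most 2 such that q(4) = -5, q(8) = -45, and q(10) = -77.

Using the Lagrange interpolation formula with nodes 4, 8, 10:
  L_0(s) = (s - 8)(s - 10) / 24
  L_1(s) = (s - 4)(s - 10) / -8
  L_2(s) = (s - 4)(s - 8) / 12
Then q(s) = -5·L_0(s) - 45·L_1(s) - 77·L_2(s).
Expanding and collecting terms gives q(s) = -s² + 2s + 3.
Check: q(8) = -45. ✓

q(s) = -s^2 + 2s + 3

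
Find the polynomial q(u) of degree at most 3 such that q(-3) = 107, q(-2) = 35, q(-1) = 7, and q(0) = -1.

q(u) = -4u^3 - 2u^2 - 6u - 1

Write q(u) = au^3 + bu^2 + cu + d. Substituting each data point gives a linear system:
  -27a + 9b - 3c + d = 107
  -8a + 4b - 2c + d = 35
  -a + b - c + d = 7
  d = -1
Solving the system yields a = -4, b = -2, c = -6, d = -1.
So q(u) = -4u^3 - 2u^2 - 6u - 1.
Check: q(-2) = 35. ✓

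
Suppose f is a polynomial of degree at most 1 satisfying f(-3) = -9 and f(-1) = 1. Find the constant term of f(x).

6

Write f(x) = ax + b. Substituting each data point gives a linear system:
  -3a + b = -9
  -a + b = 1
Solving the system yields a = 5, b = 6.
So f(x) = 5x + 6.
The constant term is 6.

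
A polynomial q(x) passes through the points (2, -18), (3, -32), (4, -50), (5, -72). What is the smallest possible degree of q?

Forward differences of the values at x = 2, 3, 4, 5:
  q  : -18  -32  -50  -72
  Δ  : -14  -18  -22
  Δ^2: -4  -4
  Δ^3: 0
The second differences are constant (-4) and nonzero, while all higher differences vanish, so the minimal degree is 2.

2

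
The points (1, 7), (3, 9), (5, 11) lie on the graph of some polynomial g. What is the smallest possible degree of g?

Forward differences of the values at x = 1, 3, 5:
  g  : 7  9  11
  Δ  : 2  2
  Δ^2: 0
The first differences are constant (2) and nonzero, while all higher differences vanish, so the minimal degree is 1.

1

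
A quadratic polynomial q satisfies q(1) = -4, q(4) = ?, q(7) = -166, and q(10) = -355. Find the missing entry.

On equispaced nodes a degree-2 polynomial has vanishing third forward difference, so
  - q(1) + 3·q(4) - 3·q(7) + q(10) = 0.
Substituting the known values and solving for q(4):
  3·q(4) = -147
  q(4) = -49.

-49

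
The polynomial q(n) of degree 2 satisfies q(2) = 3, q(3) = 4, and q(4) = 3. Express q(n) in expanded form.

Write q(n) = an^2 + bn + c. Substituting each data point gives a linear system:
  4a + 2b + c = 3
  9a + 3b + c = 4
  16a + 4b + c = 3
Solving the system yields a = -1, b = 6, c = -5.
So q(n) = -n^2 + 6n - 5.
Check: q(4) = 3. ✓

q(n) = -n^2 + 6n - 5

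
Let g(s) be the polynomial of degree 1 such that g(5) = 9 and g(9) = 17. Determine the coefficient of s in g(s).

2

Write g(s) = as + b. Substituting each data point gives a linear system:
  5a + b = 9
  9a + b = 17
Solving the system yields a = 2, b = -1.
So g(s) = 2s - 1.
The leading coefficient is 2.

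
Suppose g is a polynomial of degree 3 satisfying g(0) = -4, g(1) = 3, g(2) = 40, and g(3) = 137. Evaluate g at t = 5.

Write g(t) = at^3 + bt^2 + ct + d. Substituting each data point gives a linear system:
  d = -4
  a + b + c + d = 3
  8a + 4b + 2c + d = 40
  27a + 9b + 3c + d = 137
Solving the system yields a = 5, b = 0, c = 2, d = -4.
So g(t) = 5t³ + 2t - 4.
Then g(5) = 631.

631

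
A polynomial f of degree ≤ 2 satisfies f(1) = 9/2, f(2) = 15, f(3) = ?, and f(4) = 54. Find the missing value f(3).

The 3 known points determine the degree-2 polynomial uniquely.
Write f(u) = au^2 + bu + c. Substituting each data point gives a linear system:
  a + b + c = 9/2
  4a + 2b + c = 15
  16a + 4b + c = 54
Solving the system yields a = 3, b = 3/2, c = 0.
So f(u) = 3u² + (3/2)u.
Then f(3) = 63/2.

63/2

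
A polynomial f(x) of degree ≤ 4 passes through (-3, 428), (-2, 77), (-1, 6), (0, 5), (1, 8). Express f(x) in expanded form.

Using the Lagrange interpolation formula with nodes -3, -2, -1, 0, 1:
  L_0(x) = (x + 2)(x + 1)x(x - 1) / 24
  L_1(x) = (x + 3)(x + 1)x(x - 1) / -6
  L_2(x) = (x + 3)(x + 2)x(x - 1) / 4
  L_3(x) = (x + 3)(x + 2)(x + 1)(x - 1) / -6
  L_4(x) = (x + 3)(x + 2)(x + 1)x / 24
Then f(x) = 428·L_0(x) + 77·L_1(x) + 6·L_2(x) + 5·L_3(x) + 8·L_4(x).
Expanding and collecting terms gives f(x) = 6x^4 + x^3 - 4x^2 + 5.
Check: f(-3) = 428. ✓

f(x) = 6x^4 + x^3 - 4x^2 + 5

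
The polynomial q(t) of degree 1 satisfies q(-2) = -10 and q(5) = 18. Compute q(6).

22

Using the Lagrange interpolation formula with nodes -2, 5:
  L_0(t) = (t - 5) / -7
  L_1(t) = (t + 2) / 7
Then q(t) = -10·L_0(t) + 18·L_1(t).
Expanding and collecting terms gives q(t) = 4t - 2.
Evaluating at t = 6: q(6) = 22.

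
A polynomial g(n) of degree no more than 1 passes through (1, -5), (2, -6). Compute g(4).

-8

Write g(n) = an + b. Substituting each data point gives a linear system:
  a + b = -5
  2a + b = -6
Solving the system yields a = -1, b = -4.
So g(n) = -n - 4.
Then g(4) = -8.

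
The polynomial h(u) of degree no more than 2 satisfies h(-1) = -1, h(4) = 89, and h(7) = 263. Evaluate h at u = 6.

Write h(u) = au^2 + bu + c. Substituting each data point gives a linear system:
  a - b + c = -1
  16a + 4b + c = 89
  49a + 7b + c = 263
Solving the system yields a = 5, b = 3, c = -3.
So h(u) = 5u^2 + 3u - 3.
Then h(6) = 195.

195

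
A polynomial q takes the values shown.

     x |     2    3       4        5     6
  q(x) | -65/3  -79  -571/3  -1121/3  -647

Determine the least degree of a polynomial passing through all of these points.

Forward differences of the values at x = 2, 3, 4, 5, 6:
  q  : -65/3  -79  -571/3  -1121/3  -647
  Δ  : -172/3  -334/3  -550/3  -820/3
  Δ^2: -54  -72  -90
  Δ^3: -18  -18
  Δ^4: 0
The third differences are constant (-18) and nonzero, while all higher differences vanish, so the minimal degree is 3.

3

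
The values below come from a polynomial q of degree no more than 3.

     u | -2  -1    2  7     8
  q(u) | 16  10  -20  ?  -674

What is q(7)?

The 4 known points determine the degree-3 polynomial uniquely.
Write q(u) = au^3 + bu^2 + cu + d. Substituting each data point gives a linear system:
  -8a + 4b - 2c + d = 16
  -a + b - c + d = 10
  8a + 4b + 2c + d = -20
  512a + 64b + 8c + d = -674
Solving the system yields a = -1, b = -2, c = -5, d = 6.
So q(u) = -u^3 - 2u^2 - 5u + 6.
Then q(7) = -470.

-470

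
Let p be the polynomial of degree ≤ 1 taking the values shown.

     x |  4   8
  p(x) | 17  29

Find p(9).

Write p(x) = ax + b. Substituting each data point gives a linear system:
  4a + b = 17
  8a + b = 29
Solving the system yields a = 3, b = 5.
So p(x) = 3x + 5.
Then p(9) = 32.

32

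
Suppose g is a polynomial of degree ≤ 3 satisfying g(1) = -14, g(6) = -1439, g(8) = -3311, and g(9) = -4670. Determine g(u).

g(u) = -6u^3 - 3u^2 - 6u + 1

Write g(u) = au^3 + bu^2 + cu + d. Substituting each data point gives a linear system:
  a + b + c + d = -14
  216a + 36b + 6c + d = -1439
  512a + 64b + 8c + d = -3311
  729a + 81b + 9c + d = -4670
Solving the system yields a = -6, b = -3, c = -6, d = 1.
So g(u) = -6u^3 - 3u^2 - 6u + 1.
Check: g(8) = -3311. ✓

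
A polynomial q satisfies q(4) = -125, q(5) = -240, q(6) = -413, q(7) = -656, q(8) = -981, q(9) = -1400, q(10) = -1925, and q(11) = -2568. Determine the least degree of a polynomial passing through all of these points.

Forward differences of the values at x = 4, 5, 6, 7, 8, 9, 10, 11:
  q  : -125  -240  -413  -656  -981  -1400  -1925  -2568
  Δ  : -115  -173  -243  -325  -419  -525  -643
  Δ^2: -58  -70  -82  -94  -106  -118
  Δ^3: -12  -12  -12  -12  -12
  Δ^4: 0  0  0  0
  Δ^5: 0  0  0
  Δ^6: 0  0
  Δ^7: 0
The third differences are constant (-12) and nonzero, while all higher differences vanish, so the minimal degree is 3.

3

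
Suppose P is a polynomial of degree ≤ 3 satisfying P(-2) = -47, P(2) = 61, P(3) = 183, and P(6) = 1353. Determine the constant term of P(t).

3

Write P(t) = at^3 + bt^2 + ct + d. Substituting each data point gives a linear system:
  -8a + 4b - 2c + d = -47
  8a + 4b + 2c + d = 61
  27a + 9b + 3c + d = 183
  216a + 36b + 6c + d = 1353
Solving the system yields a = 6, b = 1, c = 3, d = 3.
So P(t) = 6t³ + t² + 3t + 3.
The constant term is 3.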